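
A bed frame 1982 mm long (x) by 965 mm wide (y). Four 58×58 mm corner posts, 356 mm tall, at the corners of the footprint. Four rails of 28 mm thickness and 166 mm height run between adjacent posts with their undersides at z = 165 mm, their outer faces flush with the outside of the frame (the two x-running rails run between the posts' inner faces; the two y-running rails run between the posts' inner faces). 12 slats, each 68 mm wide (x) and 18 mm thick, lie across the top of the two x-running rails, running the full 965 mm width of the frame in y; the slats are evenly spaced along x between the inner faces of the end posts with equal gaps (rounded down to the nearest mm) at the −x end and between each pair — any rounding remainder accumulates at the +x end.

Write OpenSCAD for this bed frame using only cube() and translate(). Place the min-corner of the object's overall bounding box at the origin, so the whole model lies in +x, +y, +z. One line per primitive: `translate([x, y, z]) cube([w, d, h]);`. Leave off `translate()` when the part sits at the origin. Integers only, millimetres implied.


cube([58, 58, 356]);
translate([0, 907, 0]) cube([58, 58, 356]);
translate([1924, 0, 0]) cube([58, 58, 356]);
translate([1924, 907, 0]) cube([58, 58, 356]);
translate([58, 0, 165]) cube([1866, 28, 166]);
translate([58, 937, 165]) cube([1866, 28, 166]);
translate([0, 58, 165]) cube([28, 849, 166]);
translate([1954, 58, 165]) cube([28, 849, 166]);
translate([138, 0, 331]) cube([68, 965, 18]);
translate([286, 0, 331]) cube([68, 965, 18]);
translate([434, 0, 331]) cube([68, 965, 18]);
translate([582, 0, 331]) cube([68, 965, 18]);
translate([730, 0, 331]) cube([68, 965, 18]);
translate([878, 0, 331]) cube([68, 965, 18]);
translate([1026, 0, 331]) cube([68, 965, 18]);
translate([1174, 0, 331]) cube([68, 965, 18]);
translate([1322, 0, 331]) cube([68, 965, 18]);
translate([1470, 0, 331]) cube([68, 965, 18]);
translate([1618, 0, 331]) cube([68, 965, 18]);
translate([1766, 0, 331]) cube([68, 965, 18]);


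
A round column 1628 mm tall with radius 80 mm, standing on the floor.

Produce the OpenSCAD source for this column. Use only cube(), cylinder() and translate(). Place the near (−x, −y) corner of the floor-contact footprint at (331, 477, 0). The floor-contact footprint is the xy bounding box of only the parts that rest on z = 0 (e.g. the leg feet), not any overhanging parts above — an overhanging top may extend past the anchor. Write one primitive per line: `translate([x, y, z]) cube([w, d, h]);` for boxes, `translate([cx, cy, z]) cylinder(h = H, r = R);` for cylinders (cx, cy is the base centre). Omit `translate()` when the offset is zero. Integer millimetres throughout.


translate([411, 557, 0]) cylinder(h = 1628, r = 80);


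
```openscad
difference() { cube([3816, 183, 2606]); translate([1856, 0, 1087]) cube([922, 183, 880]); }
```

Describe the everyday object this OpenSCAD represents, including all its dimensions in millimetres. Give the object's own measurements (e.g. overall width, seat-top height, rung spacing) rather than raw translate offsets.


A wall 3816 mm long (x), 183 mm thick (y), 2606 mm tall, with a rectangular window opening cut through it. The opening is 922 mm wide and 880 mm tall; its sill is at z = 1087 mm and its near (−x) edge is 1856 mm from the wall's −x end. The opening passes through the full wall thickness.


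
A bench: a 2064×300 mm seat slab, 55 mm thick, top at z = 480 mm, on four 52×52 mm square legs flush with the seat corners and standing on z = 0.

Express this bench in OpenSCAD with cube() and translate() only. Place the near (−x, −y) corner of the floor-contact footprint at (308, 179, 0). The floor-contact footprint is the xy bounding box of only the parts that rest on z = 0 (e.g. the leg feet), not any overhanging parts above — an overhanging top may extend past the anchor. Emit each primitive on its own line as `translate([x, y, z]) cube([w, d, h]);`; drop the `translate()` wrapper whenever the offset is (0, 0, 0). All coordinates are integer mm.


translate([308, 179, 425]) cube([2064, 300, 55]);
translate([308, 179, 0]) cube([52, 52, 425]);
translate([308, 427, 0]) cube([52, 52, 425]);
translate([2320, 179, 0]) cube([52, 52, 425]);
translate([2320, 427, 0]) cube([52, 52, 425]);


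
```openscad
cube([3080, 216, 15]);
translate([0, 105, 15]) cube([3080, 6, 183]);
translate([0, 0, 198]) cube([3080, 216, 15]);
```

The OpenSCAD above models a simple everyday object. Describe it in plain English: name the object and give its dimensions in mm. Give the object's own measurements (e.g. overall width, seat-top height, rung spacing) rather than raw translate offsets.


An I-beam lying along x, 3080 mm long. Overall section height 213 mm. Two flanges 216 mm wide (y) and 15 mm thick, one on the floor and one at the top; a web 6 mm thick runs between them, centred on the flange width.


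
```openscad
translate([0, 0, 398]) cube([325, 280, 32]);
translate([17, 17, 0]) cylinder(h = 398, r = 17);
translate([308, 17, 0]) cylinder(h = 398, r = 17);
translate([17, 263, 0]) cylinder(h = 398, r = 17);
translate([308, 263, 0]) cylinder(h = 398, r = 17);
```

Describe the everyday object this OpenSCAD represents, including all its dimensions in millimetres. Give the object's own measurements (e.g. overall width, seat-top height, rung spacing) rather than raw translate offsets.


A four-legged stool. The seat is a 325×280×32 mm slab whose top surface is at z = 430 mm; four round legs, each 34 mm in diameter, run from the floor (z = 0) to the underside of the seat, each leg's axis is inset half a diameter from the nearest pair of seat edges (so the leg's bounding box is flush with the corner).


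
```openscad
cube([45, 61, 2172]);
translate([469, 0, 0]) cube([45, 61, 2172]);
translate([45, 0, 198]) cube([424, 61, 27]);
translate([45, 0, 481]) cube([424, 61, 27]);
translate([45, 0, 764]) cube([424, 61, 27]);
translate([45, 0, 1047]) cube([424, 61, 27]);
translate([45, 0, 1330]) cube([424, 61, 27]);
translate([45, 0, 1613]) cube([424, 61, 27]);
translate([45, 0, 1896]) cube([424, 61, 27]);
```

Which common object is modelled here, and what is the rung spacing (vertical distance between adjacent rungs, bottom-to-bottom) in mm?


A ladder. The rung spacing is 283 mm.

Two tall 45×61 posts with 7 short bars between them — a ladder. Adjacent rungs sit at z = 198 and z = 481, so the spacing is 481 − 198 = 283 mm.


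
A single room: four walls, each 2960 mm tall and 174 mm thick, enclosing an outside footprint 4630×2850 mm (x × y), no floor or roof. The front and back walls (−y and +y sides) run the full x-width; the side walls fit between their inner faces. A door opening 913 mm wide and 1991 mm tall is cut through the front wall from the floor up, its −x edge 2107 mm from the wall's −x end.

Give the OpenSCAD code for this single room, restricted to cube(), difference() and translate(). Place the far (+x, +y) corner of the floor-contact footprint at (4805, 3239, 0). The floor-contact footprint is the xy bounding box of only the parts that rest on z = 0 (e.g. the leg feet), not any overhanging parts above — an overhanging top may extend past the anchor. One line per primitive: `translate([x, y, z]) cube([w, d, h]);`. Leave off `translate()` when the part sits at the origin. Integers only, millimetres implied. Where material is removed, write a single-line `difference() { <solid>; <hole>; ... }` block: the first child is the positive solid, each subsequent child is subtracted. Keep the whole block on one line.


difference() { translate([175, 389, 0]) cube([4630, 174, 2960]); translate([2282, 389, 0]) cube([913, 174, 1991]); }
translate([175, 3065, 0]) cube([4630, 174, 2960]);
translate([175, 563, 0]) cube([174, 2502, 2960]);
translate([4631, 563, 0]) cube([174, 2502, 2960]);


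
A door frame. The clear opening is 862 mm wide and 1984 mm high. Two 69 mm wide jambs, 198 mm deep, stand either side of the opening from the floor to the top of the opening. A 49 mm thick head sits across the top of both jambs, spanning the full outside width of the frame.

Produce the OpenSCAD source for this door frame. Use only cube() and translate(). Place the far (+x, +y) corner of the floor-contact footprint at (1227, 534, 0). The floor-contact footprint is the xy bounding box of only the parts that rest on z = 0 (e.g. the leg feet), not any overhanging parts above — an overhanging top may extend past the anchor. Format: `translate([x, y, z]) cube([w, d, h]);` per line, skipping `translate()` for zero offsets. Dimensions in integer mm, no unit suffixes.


translate([227, 336, 0]) cube([69, 198, 1984]);
translate([1158, 336, 0]) cube([69, 198, 1984]);
translate([227, 336, 1984]) cube([1000, 198, 49]);


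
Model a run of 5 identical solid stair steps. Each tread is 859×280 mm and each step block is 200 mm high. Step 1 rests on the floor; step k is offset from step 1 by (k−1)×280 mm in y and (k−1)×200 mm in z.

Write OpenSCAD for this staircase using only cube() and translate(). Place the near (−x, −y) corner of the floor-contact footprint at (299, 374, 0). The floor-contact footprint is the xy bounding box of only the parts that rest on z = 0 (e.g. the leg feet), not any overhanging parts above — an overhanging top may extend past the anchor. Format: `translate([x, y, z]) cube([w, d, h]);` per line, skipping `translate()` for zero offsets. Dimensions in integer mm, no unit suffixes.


translate([299, 374, 0]) cube([859, 280, 200]);
translate([299, 654, 200]) cube([859, 280, 200]);
translate([299, 934, 400]) cube([859, 280, 200]);
translate([299, 1214, 600]) cube([859, 280, 200]);
translate([299, 1494, 800]) cube([859, 280, 200]);


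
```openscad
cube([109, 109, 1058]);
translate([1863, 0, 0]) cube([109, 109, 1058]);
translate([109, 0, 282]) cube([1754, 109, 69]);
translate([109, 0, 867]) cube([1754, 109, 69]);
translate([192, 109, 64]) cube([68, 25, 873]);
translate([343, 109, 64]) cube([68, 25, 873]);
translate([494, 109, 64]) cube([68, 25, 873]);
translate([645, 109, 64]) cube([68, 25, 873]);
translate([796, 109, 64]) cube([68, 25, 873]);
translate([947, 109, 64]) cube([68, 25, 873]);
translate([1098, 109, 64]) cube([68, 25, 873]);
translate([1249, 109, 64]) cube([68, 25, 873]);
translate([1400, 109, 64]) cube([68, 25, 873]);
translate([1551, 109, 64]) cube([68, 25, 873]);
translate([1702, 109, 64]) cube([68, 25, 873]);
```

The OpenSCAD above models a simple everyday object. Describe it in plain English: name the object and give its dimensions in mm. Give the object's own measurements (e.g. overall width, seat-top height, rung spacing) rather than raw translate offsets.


A fence section. Two 109×109 mm posts, 1058 mm tall, stand on the floor with a clear span of 1754 mm between their inner faces. Two horizontal rails of 109×69 mm section span the gap between the posts with their undersides at z = 282 mm and z = 867 mm, flush with the posts' −y face. 11 pickets, each 68 mm wide, 25 mm thick and 873 mm tall, are fixed to the +y face of the rails with their bottoms at z = 64 mm, spaced across the span with a 83 mm gap after the −x post and between neighbouring pickets, with 93 mm left before the +x post.


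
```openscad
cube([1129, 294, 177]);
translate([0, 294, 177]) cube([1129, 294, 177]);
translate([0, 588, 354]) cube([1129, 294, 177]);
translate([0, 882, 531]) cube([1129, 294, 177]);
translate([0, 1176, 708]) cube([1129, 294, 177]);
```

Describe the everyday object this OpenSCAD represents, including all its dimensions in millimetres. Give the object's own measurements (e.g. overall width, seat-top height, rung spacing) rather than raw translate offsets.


A straight staircase of 5 solid steps. Each step is 1129 mm wide (x), 294 mm deep (y, the going) and 177 mm tall (the rise). The first step rests on the floor; each subsequent step sits one going further in +y and one rise higher in +z, directly behind and above the previous step with no overlap.


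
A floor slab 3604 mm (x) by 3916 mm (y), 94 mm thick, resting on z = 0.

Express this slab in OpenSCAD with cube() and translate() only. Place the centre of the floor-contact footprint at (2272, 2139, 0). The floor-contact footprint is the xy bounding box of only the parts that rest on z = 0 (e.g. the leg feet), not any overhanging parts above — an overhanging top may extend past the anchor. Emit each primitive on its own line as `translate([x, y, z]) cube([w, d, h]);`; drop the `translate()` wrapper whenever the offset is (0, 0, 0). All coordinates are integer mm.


translate([470, 181, 0]) cube([3604, 3916, 94]);


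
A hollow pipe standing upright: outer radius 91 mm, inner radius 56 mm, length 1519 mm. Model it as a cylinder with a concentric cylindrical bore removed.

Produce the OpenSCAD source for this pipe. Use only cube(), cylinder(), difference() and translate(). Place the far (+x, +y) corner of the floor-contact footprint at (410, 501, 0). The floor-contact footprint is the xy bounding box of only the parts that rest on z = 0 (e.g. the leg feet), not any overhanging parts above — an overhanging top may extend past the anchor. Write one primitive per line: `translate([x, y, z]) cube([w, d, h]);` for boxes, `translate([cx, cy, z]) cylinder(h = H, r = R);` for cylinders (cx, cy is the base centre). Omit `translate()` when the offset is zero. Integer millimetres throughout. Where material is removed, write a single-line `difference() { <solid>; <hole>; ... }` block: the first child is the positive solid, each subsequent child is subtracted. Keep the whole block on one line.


difference() { translate([319, 410, 0]) cylinder(h = 1519, r = 91); translate([319, 410, 0]) cylinder(h = 1519, r = 56); }


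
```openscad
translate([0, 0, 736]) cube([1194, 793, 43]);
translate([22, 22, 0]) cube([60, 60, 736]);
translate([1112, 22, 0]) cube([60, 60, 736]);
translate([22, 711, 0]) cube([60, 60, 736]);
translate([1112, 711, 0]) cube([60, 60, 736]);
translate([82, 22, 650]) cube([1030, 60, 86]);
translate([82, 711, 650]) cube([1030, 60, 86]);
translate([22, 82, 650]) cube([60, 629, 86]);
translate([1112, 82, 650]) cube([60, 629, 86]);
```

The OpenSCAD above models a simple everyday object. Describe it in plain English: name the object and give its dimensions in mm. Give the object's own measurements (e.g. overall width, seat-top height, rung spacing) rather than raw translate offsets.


A rectangular dining table. The top is 1194×793×43 mm with its upper surface at z = 779 mm. It stands on four 60×60 mm square legs, each inset 22 mm from the nearest pair of top edges, running from the floor to the underside of the top. Four apron rails, 60 mm thick and 86 mm tall, run between adjacent legs with their top edges flush with the underside of the top and their outer faces flush with the legs' outer faces.


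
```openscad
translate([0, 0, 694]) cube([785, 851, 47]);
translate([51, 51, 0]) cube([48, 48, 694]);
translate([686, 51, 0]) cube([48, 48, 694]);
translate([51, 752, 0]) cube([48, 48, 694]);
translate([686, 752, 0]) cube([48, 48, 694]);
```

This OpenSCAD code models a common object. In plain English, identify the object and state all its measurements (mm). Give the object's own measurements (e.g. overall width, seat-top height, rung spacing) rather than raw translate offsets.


A table: top 785 mm (x) × 851 mm (y), 47 mm thick, upper face at z = 741 mm, on four 48×48 mm square legs, each inset 51 mm from the nearest pair of top edges from z = 0 to the bottom of the top.


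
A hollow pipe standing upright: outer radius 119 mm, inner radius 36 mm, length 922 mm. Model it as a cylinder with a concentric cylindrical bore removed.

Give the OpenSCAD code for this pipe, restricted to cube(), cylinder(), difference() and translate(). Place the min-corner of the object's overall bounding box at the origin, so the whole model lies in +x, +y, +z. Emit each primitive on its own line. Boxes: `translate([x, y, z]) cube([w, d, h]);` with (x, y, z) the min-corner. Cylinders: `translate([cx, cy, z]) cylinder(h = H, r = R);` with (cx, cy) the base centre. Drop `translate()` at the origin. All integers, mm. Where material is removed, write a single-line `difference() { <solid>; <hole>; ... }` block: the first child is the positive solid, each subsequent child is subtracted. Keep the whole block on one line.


difference() { translate([119, 119, 0]) cylinder(h = 922, r = 119); translate([119, 119, 0]) cylinder(h = 922, r = 36); }


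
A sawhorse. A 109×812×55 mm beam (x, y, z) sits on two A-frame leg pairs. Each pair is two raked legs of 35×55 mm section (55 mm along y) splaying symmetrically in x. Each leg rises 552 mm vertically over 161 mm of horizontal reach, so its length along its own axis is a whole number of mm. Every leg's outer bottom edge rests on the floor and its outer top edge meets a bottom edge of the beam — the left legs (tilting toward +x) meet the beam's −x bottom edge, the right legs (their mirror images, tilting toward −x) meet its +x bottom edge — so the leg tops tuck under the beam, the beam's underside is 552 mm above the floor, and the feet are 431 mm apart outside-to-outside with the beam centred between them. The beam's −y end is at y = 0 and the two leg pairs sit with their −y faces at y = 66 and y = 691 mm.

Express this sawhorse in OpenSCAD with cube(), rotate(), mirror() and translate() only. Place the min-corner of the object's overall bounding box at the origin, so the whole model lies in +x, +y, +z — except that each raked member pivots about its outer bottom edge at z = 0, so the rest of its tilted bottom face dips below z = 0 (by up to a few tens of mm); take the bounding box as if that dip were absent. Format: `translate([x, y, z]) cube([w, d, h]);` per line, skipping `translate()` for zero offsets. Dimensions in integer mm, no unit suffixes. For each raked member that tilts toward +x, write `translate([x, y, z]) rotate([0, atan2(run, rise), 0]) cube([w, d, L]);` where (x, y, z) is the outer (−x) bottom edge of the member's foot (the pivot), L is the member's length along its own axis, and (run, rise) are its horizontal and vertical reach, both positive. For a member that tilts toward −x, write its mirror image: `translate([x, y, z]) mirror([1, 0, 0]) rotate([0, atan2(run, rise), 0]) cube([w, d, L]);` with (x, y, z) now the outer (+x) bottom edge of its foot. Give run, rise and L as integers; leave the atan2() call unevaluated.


translate([161, 0, 552]) cube([109, 812, 55]);
translate([0, 66, 0]) rotate([0, atan2(161, 552), 0]) cube([35, 55, 575]);
translate([431, 66, 0]) mirror([1, 0, 0]) rotate([0, atan2(161, 552), 0]) cube([35, 55, 575]);
translate([0, 691, 0]) rotate([0, atan2(161, 552), 0]) cube([35, 55, 575]);
translate([431, 691, 0]) mirror([1, 0, 0]) rotate([0, atan2(161, 552), 0]) cube([35, 55, 575]);


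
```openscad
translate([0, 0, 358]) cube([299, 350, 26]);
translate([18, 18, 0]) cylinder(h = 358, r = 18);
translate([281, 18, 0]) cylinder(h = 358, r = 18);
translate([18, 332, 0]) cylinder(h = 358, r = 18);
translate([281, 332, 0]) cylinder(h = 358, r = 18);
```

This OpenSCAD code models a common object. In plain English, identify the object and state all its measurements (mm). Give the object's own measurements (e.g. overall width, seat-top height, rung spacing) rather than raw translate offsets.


A simple wooden stool: a rectangular seat 299 mm (x) by 350 mm (y), 26 mm thick, top face at z = 384 mm, on four round legs, each 36 mm in diameter. The legs rest on z = 0, each leg's axis is inset half a diameter from the nearest pair of seat edges (so the leg's bounding box is flush with the corner).


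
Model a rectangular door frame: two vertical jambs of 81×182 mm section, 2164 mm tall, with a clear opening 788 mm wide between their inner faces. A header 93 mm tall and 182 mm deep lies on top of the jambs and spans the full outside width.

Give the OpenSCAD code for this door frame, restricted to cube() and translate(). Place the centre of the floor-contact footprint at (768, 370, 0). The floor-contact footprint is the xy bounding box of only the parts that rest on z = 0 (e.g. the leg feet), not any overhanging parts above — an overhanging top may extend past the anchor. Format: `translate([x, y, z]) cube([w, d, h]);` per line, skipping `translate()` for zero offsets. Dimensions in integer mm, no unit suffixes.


translate([293, 279, 0]) cube([81, 182, 2164]);
translate([1162, 279, 0]) cube([81, 182, 2164]);
translate([293, 279, 2164]) cube([950, 182, 93]);


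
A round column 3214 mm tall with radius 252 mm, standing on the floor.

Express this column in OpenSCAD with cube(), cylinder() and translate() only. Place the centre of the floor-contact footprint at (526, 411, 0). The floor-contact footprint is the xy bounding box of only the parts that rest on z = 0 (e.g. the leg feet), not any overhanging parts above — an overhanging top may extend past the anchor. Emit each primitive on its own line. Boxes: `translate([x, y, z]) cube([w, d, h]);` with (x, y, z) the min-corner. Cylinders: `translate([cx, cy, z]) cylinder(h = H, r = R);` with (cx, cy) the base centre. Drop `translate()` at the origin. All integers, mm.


translate([526, 411, 0]) cylinder(h = 3214, r = 252);


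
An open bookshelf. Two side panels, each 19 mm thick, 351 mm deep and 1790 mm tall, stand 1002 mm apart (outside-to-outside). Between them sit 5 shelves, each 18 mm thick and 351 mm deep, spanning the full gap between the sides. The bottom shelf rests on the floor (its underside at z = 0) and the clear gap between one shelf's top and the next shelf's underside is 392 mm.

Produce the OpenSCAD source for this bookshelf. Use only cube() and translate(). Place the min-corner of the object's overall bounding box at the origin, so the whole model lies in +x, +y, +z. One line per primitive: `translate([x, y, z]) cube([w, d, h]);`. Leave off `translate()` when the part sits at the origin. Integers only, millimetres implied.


cube([19, 351, 1790]);
translate([983, 0, 0]) cube([19, 351, 1790]);
translate([19, 0, 0]) cube([964, 351, 18]);
translate([19, 0, 410]) cube([964, 351, 18]);
translate([19, 0, 820]) cube([964, 351, 18]);
translate([19, 0, 1230]) cube([964, 351, 18]);
translate([19, 0, 1640]) cube([964, 351, 18]);


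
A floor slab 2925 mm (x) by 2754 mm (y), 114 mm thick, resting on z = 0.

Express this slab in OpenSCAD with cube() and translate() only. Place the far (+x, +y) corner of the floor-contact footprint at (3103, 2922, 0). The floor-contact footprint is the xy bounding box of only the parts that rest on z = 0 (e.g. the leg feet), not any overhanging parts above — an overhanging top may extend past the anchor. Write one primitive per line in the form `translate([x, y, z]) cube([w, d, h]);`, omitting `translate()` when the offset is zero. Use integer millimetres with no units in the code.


translate([178, 168, 0]) cube([2925, 2754, 114]);


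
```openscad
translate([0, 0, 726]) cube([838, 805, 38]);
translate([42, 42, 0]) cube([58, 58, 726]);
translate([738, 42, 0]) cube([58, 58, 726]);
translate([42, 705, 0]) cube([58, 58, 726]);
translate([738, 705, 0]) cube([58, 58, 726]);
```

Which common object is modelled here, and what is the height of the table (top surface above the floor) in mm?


A table. The table height is 764 mm.

A 838×805×38 slab sits at z = 726 on four 58 mm square posts — a table. The top surface is at 726 + 38 = 764 mm.


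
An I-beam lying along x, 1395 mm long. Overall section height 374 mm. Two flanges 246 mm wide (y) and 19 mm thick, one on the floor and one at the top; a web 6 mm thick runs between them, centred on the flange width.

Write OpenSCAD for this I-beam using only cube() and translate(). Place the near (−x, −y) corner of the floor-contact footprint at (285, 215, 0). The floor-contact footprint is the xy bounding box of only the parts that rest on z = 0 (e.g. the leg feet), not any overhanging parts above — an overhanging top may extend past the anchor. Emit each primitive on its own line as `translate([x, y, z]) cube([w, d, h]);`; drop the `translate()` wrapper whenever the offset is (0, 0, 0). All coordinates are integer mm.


translate([285, 215, 0]) cube([1395, 246, 19]);
translate([285, 335, 19]) cube([1395, 6, 336]);
translate([285, 215, 355]) cube([1395, 246, 19]);


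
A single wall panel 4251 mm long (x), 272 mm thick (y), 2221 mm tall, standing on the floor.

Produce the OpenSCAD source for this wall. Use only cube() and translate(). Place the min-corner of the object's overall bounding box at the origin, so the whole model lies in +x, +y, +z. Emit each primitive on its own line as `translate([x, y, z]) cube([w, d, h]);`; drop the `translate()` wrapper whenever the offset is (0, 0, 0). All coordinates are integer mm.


cube([4251, 272, 2221]);


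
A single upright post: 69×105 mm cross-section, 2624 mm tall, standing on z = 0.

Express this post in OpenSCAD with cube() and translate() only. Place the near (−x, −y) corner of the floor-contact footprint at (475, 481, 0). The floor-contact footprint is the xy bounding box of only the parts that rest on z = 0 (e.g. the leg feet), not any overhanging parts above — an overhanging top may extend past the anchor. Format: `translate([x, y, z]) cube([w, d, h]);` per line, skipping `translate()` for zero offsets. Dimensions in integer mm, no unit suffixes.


translate([475, 481, 0]) cube([69, 105, 2624]);


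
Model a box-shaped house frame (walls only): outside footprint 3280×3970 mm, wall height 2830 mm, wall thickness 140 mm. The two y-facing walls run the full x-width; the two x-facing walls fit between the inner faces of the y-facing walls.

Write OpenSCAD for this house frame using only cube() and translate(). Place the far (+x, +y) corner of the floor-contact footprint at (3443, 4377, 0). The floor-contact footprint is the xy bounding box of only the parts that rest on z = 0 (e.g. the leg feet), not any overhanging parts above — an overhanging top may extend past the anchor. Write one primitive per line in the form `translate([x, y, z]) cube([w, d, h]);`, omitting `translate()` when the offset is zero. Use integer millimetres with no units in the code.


translate([163, 407, 0]) cube([3280, 140, 2830]);
translate([163, 4237, 0]) cube([3280, 140, 2830]);
translate([163, 547, 0]) cube([140, 3690, 2830]);
translate([3303, 547, 0]) cube([140, 3690, 2830]);


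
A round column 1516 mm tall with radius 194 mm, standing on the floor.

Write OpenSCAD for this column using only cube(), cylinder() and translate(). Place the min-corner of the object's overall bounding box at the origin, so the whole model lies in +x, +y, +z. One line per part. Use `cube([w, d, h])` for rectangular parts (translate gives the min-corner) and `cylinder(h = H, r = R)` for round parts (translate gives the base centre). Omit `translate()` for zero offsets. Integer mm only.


translate([194, 194, 0]) cylinder(h = 1516, r = 194);


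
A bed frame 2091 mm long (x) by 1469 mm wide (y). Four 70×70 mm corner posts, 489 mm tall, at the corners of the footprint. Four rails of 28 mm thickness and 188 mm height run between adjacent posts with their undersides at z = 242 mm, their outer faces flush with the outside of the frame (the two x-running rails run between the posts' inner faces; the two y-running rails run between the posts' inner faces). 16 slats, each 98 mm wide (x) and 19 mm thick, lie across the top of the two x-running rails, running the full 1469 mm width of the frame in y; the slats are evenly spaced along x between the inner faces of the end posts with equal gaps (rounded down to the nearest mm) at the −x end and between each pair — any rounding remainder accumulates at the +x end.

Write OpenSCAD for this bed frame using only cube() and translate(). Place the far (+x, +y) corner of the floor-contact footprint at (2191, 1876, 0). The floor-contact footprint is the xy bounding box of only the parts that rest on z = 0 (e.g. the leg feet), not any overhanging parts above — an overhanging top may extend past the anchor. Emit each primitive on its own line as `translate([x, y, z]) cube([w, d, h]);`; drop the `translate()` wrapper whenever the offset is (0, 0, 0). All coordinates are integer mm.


translate([100, 407, 0]) cube([70, 70, 489]);
translate([100, 1806, 0]) cube([70, 70, 489]);
translate([2121, 407, 0]) cube([70, 70, 489]);
translate([2121, 1806, 0]) cube([70, 70, 489]);
translate([170, 407, 242]) cube([1951, 28, 188]);
translate([170, 1848, 242]) cube([1951, 28, 188]);
translate([100, 477, 242]) cube([28, 1329, 188]);
translate([2163, 477, 242]) cube([28, 1329, 188]);
translate([192, 407, 430]) cube([98, 1469, 19]);
translate([312, 407, 430]) cube([98, 1469, 19]);
translate([432, 407, 430]) cube([98, 1469, 19]);
translate([552, 407, 430]) cube([98, 1469, 19]);
translate([672, 407, 430]) cube([98, 1469, 19]);
translate([792, 407, 430]) cube([98, 1469, 19]);
translate([912, 407, 430]) cube([98, 1469, 19]);
translate([1032, 407, 430]) cube([98, 1469, 19]);
translate([1152, 407, 430]) cube([98, 1469, 19]);
translate([1272, 407, 430]) cube([98, 1469, 19]);
translate([1392, 407, 430]) cube([98, 1469, 19]);
translate([1512, 407, 430]) cube([98, 1469, 19]);
translate([1632, 407, 430]) cube([98, 1469, 19]);
translate([1752, 407, 430]) cube([98, 1469, 19]);
translate([1872, 407, 430]) cube([98, 1469, 19]);
translate([1992, 407, 430]) cube([98, 1469, 19]);


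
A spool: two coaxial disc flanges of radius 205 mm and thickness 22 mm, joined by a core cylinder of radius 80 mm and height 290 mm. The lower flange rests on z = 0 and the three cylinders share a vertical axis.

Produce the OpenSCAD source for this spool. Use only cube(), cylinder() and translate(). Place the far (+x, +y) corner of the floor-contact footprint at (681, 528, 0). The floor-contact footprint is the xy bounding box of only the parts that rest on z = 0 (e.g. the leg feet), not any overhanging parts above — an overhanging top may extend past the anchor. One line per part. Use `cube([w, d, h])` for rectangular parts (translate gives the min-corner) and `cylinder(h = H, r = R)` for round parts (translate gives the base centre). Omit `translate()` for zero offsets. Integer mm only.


translate([476, 323, 0]) cylinder(h = 22, r = 205);
translate([476, 323, 22]) cylinder(h = 290, r = 80);
translate([476, 323, 312]) cylinder(h = 22, r = 205);


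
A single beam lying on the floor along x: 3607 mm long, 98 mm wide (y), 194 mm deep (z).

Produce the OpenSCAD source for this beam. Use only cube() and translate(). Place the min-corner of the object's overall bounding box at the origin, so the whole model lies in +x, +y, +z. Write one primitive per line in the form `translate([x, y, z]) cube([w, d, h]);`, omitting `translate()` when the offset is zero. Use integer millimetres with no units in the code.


cube([3607, 98, 194]);


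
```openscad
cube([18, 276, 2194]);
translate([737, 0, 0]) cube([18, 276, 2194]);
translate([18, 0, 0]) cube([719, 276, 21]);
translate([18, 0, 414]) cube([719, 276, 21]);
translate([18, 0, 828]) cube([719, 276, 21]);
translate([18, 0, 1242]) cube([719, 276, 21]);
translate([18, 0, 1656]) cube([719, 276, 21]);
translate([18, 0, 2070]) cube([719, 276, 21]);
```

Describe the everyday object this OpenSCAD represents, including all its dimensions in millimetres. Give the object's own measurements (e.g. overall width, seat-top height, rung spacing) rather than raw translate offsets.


An open bookshelf. Two side panels, each 18 mm thick, 276 mm deep and 2194 mm tall, stand 755 mm apart (outside-to-outside). Between them sit 6 shelves, each 21 mm thick and 276 mm deep, spanning the full gap between the sides. The bottom shelf rests on the floor (its underside at z = 0) and the clear gap between one shelf's top and the next shelf's underside is 393 mm.


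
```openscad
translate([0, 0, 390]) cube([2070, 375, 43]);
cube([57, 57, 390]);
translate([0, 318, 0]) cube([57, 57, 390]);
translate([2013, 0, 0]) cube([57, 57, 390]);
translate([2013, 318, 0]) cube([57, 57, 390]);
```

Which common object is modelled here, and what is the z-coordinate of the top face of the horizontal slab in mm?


A bench. The seat-top height is 433 mm.

A long slab on four corner posts — a bench. The slab sits at z = 390 with thickness 43, so the top is 390 + 43 = 433 mm.


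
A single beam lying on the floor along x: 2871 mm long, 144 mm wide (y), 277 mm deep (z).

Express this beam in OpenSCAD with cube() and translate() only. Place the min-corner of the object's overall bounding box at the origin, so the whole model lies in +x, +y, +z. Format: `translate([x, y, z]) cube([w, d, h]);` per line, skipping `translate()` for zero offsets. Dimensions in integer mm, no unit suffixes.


cube([2871, 144, 277]);


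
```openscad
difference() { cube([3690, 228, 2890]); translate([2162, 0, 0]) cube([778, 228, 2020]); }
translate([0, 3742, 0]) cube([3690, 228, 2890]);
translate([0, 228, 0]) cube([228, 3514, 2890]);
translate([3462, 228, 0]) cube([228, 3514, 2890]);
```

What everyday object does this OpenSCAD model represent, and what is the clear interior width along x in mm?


A single room. The interior width is 3234 mm.

Four walls enclosing a rectangle with a door in the front wall — a room. Outside width 3690 minus two 228 mm walls gives 3234 mm.


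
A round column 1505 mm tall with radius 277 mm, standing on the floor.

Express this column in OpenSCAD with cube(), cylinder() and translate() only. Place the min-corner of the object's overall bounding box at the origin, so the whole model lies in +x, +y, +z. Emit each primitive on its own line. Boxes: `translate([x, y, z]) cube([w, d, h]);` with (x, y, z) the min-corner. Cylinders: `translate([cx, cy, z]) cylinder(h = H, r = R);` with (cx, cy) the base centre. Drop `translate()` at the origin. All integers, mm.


translate([277, 277, 0]) cylinder(h = 1505, r = 277);


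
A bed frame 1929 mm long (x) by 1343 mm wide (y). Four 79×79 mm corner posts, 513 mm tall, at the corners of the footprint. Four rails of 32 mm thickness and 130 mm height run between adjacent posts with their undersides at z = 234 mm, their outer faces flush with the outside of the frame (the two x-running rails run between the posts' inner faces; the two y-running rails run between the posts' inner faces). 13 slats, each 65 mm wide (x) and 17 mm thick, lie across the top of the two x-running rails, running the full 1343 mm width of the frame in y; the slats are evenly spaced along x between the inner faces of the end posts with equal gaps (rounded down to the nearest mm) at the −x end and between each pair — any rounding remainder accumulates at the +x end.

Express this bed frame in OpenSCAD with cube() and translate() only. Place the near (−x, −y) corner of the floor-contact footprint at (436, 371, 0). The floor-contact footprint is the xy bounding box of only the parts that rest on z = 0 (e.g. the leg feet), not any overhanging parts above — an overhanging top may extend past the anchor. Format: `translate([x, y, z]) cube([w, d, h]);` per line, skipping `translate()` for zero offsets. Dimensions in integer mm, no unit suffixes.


// slat z = rail_z + rail_h = 234 + 130 = 364
// slat gap = ⌊(1771 − 13·65) / 14⌋ = 66
translate([436, 371, 0]) cube([79, 79, 513]);
translate([436, 1635, 0]) cube([79, 79, 513]);
translate([2286, 371, 0]) cube([79, 79, 513]);
translate([2286, 1635, 0]) cube([79, 79, 513]);
translate([515, 371, 234]) cube([1771, 32, 130]);
translate([515, 1682, 234]) cube([1771, 32, 130]);
translate([436, 450, 234]) cube([32, 1185, 130]);
translate([2333, 450, 234]) cube([32, 1185, 130]);
translate([581, 371, 364]) cube([65, 1343, 17]);
translate([712, 371, 364]) cube([65, 1343, 17]);
translate([843, 371, 364]) cube([65, 1343, 17]);
translate([974, 371, 364]) cube([65, 1343, 17]);
translate([1105, 371, 364]) cube([65, 1343, 17]);
translate([1236, 371, 364]) cube([65, 1343, 17]);
translate([1367, 371, 364]) cube([65, 1343, 17]);
translate([1498, 371, 364]) cube([65, 1343, 17]);
translate([1629, 371, 364]) cube([65, 1343, 17]);
translate([1760, 371, 364]) cube([65, 1343, 17]);
translate([1891, 371, 364]) cube([65, 1343, 17]);
translate([2022, 371, 364]) cube([65, 1343, 17]);
translate([2153, 371, 364]) cube([65, 1343, 17]);


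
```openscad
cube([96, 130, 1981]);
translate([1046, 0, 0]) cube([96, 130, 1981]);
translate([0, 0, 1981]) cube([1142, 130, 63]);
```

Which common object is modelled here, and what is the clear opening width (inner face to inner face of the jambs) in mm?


A door frame. The clear opening width is 950 mm.

Two 1981 mm tall posts with a header on top — a door frame. The left jamb is 96 mm wide at x = 0; the right jamb starts at x = 1046. The clear opening is 1046 − 96 = 950 mm.


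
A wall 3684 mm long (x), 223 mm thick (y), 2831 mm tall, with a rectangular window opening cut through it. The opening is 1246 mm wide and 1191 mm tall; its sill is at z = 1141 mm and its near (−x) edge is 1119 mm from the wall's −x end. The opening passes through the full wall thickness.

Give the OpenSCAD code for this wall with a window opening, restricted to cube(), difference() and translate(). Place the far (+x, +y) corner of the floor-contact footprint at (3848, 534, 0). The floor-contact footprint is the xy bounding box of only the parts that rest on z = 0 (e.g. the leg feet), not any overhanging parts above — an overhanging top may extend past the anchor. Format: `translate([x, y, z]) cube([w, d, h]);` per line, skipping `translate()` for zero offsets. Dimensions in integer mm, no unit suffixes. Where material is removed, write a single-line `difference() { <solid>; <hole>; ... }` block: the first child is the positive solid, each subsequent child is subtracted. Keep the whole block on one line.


difference() { translate([164, 311, 0]) cube([3684, 223, 2831]); translate([1283, 311, 1141]) cube([1246, 223, 1191]); }


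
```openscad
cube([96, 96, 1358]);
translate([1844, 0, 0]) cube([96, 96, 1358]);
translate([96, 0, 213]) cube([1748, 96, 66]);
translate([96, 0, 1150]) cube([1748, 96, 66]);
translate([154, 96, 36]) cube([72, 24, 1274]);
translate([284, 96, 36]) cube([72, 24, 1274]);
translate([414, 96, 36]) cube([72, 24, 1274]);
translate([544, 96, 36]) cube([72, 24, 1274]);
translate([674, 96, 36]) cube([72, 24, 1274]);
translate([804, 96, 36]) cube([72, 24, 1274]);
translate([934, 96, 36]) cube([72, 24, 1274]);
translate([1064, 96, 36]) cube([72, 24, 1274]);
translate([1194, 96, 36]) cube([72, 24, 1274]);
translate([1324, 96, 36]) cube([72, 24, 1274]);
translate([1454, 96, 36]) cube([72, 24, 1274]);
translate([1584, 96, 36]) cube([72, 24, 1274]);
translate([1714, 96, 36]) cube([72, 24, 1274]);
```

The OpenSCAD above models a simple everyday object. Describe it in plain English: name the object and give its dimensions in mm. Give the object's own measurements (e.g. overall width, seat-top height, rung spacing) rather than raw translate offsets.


A fence section. Two 96×96 mm posts, 1358 mm tall, stand on the floor with a clear span of 1748 mm between their inner faces. Two horizontal rails of 96×66 mm section span the gap between the posts with their undersides at z = 213 mm and z = 1150 mm, flush with the posts' −y face. 13 pickets, each 72 mm wide, 24 mm thick and 1274 mm tall, are fixed to the +y face of the rails with their bottoms at z = 36 mm, spaced across the span with a 58 mm gap after the −x post and between neighbouring pickets and before the +x post.


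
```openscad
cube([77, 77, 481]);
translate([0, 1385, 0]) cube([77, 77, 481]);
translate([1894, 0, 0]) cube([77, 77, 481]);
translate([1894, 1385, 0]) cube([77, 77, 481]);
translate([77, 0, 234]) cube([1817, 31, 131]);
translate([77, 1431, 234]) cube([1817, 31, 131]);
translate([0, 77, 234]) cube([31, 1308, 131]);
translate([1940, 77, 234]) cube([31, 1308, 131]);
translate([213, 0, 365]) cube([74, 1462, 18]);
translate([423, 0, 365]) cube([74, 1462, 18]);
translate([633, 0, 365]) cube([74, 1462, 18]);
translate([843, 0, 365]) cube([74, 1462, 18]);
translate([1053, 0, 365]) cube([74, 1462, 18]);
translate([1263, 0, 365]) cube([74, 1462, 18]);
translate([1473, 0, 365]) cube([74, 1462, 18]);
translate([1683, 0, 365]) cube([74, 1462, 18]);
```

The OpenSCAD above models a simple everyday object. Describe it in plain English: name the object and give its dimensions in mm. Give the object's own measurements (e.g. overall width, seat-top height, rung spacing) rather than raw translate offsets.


A bed frame 1971 mm long (x) by 1462 mm wide (y). Four 77×77 mm corner posts, 481 mm tall, at the corners of the footprint. Four rails of 31 mm thickness and 131 mm height run between adjacent posts with their undersides at z = 234 mm, their outer faces flush with the outside of the frame (the two x-running rails run between the posts' inner faces; the two y-running rails run between the posts' inner faces). 8 slats, each 74 mm wide (x) and 18 mm thick, lie across the top of the two x-running rails, running the full 1462 mm width of the frame in y; along x they sit between the end posts with a 136 mm gap after the −x posts and between neighbouring slats, leaving 137 mm before the +x posts.
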